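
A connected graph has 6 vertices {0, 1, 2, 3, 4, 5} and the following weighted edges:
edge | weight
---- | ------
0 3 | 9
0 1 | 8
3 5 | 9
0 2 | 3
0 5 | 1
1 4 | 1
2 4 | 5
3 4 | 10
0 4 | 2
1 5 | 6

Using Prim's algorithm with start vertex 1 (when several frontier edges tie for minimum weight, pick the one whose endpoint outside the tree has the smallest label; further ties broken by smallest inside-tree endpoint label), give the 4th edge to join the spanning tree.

Grow the tree from 1 using Prim:
Step 1: cheapest edge leaving the tree is 1 4 (1); add 4.
Step 2: cheapest edge leaving the tree is 0 4 (2); add 0.
Step 3: cheapest edge leaving the tree is 0 5 (1); add 5.
Step 4: cheapest edge leaving the tree is 0 2 (3); add 2.
Step 5: cheapest edge leaving the tree is 0 3 (9); add 3.
The 4th edge added is 0 2.

0-2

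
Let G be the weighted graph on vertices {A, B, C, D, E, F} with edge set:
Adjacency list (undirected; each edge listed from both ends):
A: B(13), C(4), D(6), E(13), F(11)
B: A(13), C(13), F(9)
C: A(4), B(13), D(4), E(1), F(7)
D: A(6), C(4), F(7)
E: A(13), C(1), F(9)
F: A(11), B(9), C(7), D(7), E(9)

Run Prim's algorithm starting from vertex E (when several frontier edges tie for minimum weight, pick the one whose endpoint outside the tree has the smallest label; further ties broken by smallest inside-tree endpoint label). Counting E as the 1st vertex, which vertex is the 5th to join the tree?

Prim, starting at E.
Step 1: frontier [C—E 1, E—F 9, A—E 13] → take C—E (1); add C.
Step 2: frontier [A—C 4, C—D 4, C—F 7, B—C 13, E—F 9, A—E 13] → take A—C (4); add A.
Step 3: frontier [A—D 6, A—F 11, A—B 13, C—D 4, C—F 7, B—C 13, E—F 9] → take C—D (4); add D.
Step 4: frontier [A—F 11, A—B 13, C—F 7, B—C 13, D—F 7, E—F 9] → take C—F (7); add F.
Step 5: frontier [A—B 13, B—C 13, B—F 9] → take B—F (9); add B.
Vertex order: E, C, A, D, F, B. The 5th vertex is F.

F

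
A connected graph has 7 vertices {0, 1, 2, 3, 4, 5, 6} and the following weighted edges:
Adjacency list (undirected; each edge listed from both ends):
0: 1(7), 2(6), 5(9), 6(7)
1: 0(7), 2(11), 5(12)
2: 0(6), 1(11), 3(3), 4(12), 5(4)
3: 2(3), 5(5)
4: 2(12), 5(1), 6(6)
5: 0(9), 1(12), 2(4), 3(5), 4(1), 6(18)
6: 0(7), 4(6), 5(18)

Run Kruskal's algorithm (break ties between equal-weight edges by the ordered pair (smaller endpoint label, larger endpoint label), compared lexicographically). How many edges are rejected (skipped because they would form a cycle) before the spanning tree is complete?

1

Sort edges by weight, then run Kruskal:
4-5 (1): add — endpoints in different components.
2-3 (3): add — endpoints in different components.
2-5 (4): add — endpoints in different components.
3-5 (5): skip — 3 and 5 already connected.
0-2 (6): add — endpoints in different components.
4-6 (6): add — endpoints in different components.
0-1 (7): add — endpoints in different components.
Edges rejected before the tree was complete: 1.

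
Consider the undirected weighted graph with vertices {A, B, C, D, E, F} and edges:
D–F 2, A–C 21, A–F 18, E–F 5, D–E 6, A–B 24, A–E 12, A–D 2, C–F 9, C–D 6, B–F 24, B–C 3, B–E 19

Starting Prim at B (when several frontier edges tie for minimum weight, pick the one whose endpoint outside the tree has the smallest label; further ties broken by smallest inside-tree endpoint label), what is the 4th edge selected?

D-F

Grow the tree from B using Prim:
Step 1: cheapest edge leaving the tree is B–C (3); add C.
Step 2: cheapest edge leaving the tree is C–D (6); add D.
Step 3: cheapest edge leaving the tree is A–D (2); add A.
Step 4: cheapest edge leaving the tree is D–F (2); add F.
Step 5: cheapest edge leaving the tree is E–F (5); add E.
The 4th edge added is D–F.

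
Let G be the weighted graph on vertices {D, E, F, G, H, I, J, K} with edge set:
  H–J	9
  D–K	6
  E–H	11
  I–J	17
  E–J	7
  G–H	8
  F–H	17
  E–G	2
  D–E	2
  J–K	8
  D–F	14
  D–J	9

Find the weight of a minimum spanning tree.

Sort edges by weight, then run Kruskal:
D–E (2): add — endpoints in different components.
E–G (2): add — endpoints in different components.
D–K (6): add — endpoints in different components.
E–J (7): add — endpoints in different components.
G–H (8): add — endpoints in different components.
J–K (8): skip — J and K already connected.
D–J (9): skip — D and J already connected.
H–J (9): skip — H and J already connected.
E–H (11): skip — E and H already connected.
D–F (14): add — endpoints in different components.
F–H (17): skip — F and H already connected.
I–J (17): add — endpoints in different components.
MST edges: D–E, E–G, D–K, E–J, G–H, D–F, I–J; total weight 2+2+6+7+8+14+17 = 56.

56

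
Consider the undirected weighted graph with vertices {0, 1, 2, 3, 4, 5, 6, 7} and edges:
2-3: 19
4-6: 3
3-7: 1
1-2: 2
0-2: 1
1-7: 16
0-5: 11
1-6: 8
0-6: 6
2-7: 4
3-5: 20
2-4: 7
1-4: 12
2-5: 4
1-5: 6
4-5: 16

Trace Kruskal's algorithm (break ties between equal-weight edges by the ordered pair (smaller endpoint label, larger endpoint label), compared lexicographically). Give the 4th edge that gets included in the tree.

Sort edges by weight, then run Kruskal:
0-2 (1): add — endpoints in different components.
3-7 (1): add — endpoints in different components.
1-2 (2): add — endpoints in different components.
4-6 (3): add — endpoints in different components.
2-5 (4): add — endpoints in different components.
2-7 (4): add — endpoints in different components.
0-6 (6): add — endpoints in different components.
The 4th edge added is 4-6.

4-6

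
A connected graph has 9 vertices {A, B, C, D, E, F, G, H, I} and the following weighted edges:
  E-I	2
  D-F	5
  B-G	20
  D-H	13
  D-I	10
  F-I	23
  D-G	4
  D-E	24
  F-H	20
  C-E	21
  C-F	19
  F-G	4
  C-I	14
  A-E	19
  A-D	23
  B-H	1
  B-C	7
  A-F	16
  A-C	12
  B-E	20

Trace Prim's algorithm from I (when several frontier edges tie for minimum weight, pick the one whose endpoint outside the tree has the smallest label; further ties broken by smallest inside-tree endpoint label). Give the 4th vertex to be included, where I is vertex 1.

Grow the tree from I using Prim:
Step 1: cheapest edge leaving the tree is E-I (2); add E.
Step 2: cheapest edge leaving the tree is D-I (10); add D.
Step 3: cheapest edge leaving the tree is D-G (4); add G.
Step 4: cheapest edge leaving the tree is F-G (4); add F.
Step 5: cheapest edge leaving the tree is D-H (13); add H.
Step 6: cheapest edge leaving the tree is B-H (1); add B.
Step 7: cheapest edge leaving the tree is B-C (7); add C.
Step 8: cheapest edge leaving the tree is A-C (12); add A.
Vertex order: I, E, D, G, F, H, B, C, A. The 4th vertex is G.

G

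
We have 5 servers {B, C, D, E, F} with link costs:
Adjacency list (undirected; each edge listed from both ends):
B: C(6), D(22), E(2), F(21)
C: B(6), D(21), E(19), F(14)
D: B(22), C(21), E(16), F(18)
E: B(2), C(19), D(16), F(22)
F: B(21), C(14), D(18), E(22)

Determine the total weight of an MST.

Kruskal: consider edges lightest-first.
B E (2): add — endpoints in different components.
B C (6): add — endpoints in different components.
C F (14): add — endpoints in different components.
D E (16): add — endpoints in different components.
MST edges: B E, B C, C F, D E; total weight 2+6+14+16 = 38.

38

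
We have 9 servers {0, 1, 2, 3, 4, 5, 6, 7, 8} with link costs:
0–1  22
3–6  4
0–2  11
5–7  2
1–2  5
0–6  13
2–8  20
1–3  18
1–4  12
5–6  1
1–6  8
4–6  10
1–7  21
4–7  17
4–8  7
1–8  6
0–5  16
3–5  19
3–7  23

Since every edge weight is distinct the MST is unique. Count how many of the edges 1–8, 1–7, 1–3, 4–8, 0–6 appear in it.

2

Kruskal: consider edges lightest-first.
5–6 (1): add — endpoints in different components.
5–7 (2): add — endpoints in different components.
3–6 (4): add — endpoints in different components.
1–2 (5): add — endpoints in different components.
1–8 (6): add — endpoints in different components.
4–8 (7): add — endpoints in different components.
1–6 (8): add — endpoints in different components.
4–6 (10): skip — 4 and 6 already connected.
0–2 (11): add — endpoints in different components.
MST edge set: {5–6, 5–7, 3–6, 1–2, 1–8, 4–8, 1–6, 0–2}.
Of the listed edges, {1–8, 4–8} are in the MST → 2.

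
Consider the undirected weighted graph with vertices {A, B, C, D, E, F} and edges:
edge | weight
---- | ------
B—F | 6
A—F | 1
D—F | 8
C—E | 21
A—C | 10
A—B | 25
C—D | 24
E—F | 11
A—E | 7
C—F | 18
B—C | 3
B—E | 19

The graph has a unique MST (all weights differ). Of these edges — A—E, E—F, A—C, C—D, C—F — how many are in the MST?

Kruskal: consider edges lightest-first.
A—F (1): add — endpoints in different components.
B—C (3): add — endpoints in different components.
B—F (6): add — endpoints in different components.
A—E (7): add — endpoints in different components.
D—F (8): add — endpoints in different components.
MST edge set: {A—F, B—C, B—F, A—E, D—F}.
Of the listed edges, {A—E} are in the MST → 1.

1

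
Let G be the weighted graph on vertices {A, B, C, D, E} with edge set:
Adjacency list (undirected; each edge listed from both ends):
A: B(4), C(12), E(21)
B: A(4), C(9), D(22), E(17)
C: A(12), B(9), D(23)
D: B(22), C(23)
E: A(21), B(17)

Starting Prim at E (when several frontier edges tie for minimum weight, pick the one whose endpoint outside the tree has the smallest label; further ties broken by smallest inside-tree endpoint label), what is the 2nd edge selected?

Grow the tree from E using Prim:
Step 1: cheapest edge leaving the tree is B–E (17); add B.
Step 2: cheapest edge leaving the tree is A–B (4); add A.
Step 3: cheapest edge leaving the tree is B–C (9); add C.
Step 4: cheapest edge leaving the tree is B–D (22); add D.
The 2nd edge added is A–B.

A-B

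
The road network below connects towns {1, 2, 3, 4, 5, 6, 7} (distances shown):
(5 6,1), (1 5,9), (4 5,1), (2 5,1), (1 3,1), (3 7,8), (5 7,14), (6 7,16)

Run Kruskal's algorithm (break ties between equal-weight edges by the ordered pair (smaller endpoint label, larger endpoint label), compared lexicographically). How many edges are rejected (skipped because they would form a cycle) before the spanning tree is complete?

Kruskal: consider edges lightest-first.
1 3 (1): add — endpoints in different components.
2 5 (1): add — endpoints in different components.
4 5 (1): add — endpoints in different components.
5 6 (1): add — endpoints in different components.
3 7 (8): add — endpoints in different components.
1 5 (9): add — endpoints in different components.
Edges rejected before the tree was complete: 0.

0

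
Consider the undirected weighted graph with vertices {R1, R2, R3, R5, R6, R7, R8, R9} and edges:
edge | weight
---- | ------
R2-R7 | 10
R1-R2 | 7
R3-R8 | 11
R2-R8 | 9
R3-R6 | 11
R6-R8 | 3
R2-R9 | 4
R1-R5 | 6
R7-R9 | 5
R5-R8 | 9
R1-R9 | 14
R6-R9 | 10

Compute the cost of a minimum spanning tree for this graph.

Kruskal: consider edges lightest-first.
R6-R8 (3): add — endpoints in different components.
R2-R9 (4): add — endpoints in different components.
R7-R9 (5): add — endpoints in different components.
R1-R5 (6): add — endpoints in different components.
R1-R2 (7): add — endpoints in different components.
R2-R8 (9): add — endpoints in different components.
R5-R8 (9): skip — R8 and R5 already connected.
R2-R7 (10): skip — R2 and R7 already connected.
R6-R9 (10): skip — R6 and R9 already connected.
R3-R6 (11): add — endpoints in different components.
MST edges: R6-R8, R2-R9, R7-R9, R1-R5, R1-R2, R2-R8, R3-R6; total weight 3+4+5+6+7+9+11 = 45.

45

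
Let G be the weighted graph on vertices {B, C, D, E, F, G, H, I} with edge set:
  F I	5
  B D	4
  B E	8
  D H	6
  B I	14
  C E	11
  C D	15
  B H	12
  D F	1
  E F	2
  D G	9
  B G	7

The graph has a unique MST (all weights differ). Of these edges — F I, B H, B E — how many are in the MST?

1

Kruskal's algorithm — process edges by increasing weight (ties by edge label):
D F (1): add — endpoints in different components.
E F (2): add — endpoints in different components.
B D (4): add — endpoints in different components.
F I (5): add — endpoints in different components.
D H (6): add — endpoints in different components.
B G (7): add — endpoints in different components.
B E (8): skip — B and E already connected.
D G (9): skip — D and G already connected.
C E (11): add — endpoints in different components.
MST edge set: {D F, E F, B D, F I, D H, B G, C E}.
Of the listed edges, {F I} are in the MST → 1.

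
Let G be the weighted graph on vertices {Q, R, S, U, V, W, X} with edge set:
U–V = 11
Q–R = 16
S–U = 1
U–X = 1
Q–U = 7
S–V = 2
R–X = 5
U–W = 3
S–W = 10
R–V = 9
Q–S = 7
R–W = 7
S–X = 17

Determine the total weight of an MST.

19

Prim's algorithm from V:
Step 1: frontier [S–V 2, R–V 9, U–V 11] → take S–V (2); add S.
Step 2: frontier [S–U 1, Q–S 7, S–W 10, S–X 17, R–V 9, U–V 11] → take S–U (1); add U.
Step 3: frontier [Q–S 7, S–W 10, S–X 17, U–X 1, U–W 3, Q–U 7, R–V 9] → take U–X (1); add X.
Step 4: frontier [Q–S 7, S–W 10, U–W 3, Q–U 7, R–V 9, R–X 5] → take U–W (3); add W.
Step 5: frontier [Q–S 7, Q–U 7, R–V 9, R–W 7, R–X 5] → take R–X (5); add R.
Step 6: frontier [Q–R 16, Q–S 7, Q–U 7] → take Q–S (7); add Q.
MST edges: S–V, S–U, U–X, U–W, R–X, Q–S; total weight 2+1+1+3+5+7 = 19.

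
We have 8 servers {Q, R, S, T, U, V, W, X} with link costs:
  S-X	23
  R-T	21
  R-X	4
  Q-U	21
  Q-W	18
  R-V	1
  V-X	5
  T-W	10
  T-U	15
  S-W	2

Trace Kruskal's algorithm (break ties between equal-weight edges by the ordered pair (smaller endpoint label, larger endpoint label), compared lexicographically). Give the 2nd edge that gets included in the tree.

Kruskal's algorithm — process edges by increasing weight (ties by edge label):
R-V (1): add — endpoints in different components.
S-W (2): add — endpoints in different components.
R-X (4): add — endpoints in different components.
V-X (5): skip — X and V already connected.
T-W (10): add — endpoints in different components.
T-U (15): add — endpoints in different components.
Q-W (18): add — endpoints in different components.
Q-U (21): skip — Q and U already connected.
R-T (21): add — endpoints in different components.
The 2nd edge added is S-W.

S-W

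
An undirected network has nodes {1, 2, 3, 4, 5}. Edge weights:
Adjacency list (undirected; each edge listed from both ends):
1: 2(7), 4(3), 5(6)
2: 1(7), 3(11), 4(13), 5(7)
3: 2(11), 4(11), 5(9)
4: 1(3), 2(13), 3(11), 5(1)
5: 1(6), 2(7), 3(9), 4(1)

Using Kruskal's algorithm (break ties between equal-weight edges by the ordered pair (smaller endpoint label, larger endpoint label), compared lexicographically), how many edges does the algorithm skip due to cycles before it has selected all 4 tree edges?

2

Sort edges by weight, then run Kruskal:
4 5 (1): add — endpoints in different components.
1 4 (3): add — endpoints in different components.
1 5 (6): skip — 1 and 5 already connected.
1 2 (7): add — endpoints in different components.
2 5 (7): skip — 2 and 5 already connected.
3 5 (9): add — endpoints in different components.
Edges rejected before the tree was complete: 2.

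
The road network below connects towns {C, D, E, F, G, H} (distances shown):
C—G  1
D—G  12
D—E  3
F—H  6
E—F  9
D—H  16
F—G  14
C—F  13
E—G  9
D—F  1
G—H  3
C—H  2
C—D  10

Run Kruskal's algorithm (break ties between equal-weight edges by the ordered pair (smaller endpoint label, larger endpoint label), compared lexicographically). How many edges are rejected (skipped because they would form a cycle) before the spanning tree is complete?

1

Kruskal: consider edges lightest-first.
C—G (1): add — endpoints in different components.
D—F (1): add — endpoints in different components.
C—H (2): add — endpoints in different components.
D—E (3): add — endpoints in different components.
G—H (3): skip — G and H already connected.
F—H (6): add — endpoints in different components.
Edges rejected before the tree was complete: 1.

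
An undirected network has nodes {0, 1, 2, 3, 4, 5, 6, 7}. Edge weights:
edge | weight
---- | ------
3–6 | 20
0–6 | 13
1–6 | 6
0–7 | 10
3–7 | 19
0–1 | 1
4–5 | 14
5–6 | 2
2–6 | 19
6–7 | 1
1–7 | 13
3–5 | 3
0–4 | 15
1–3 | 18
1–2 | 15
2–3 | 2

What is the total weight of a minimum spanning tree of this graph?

Grow the tree from 4 using Prim:
Step 1: cheapest edge leaving the tree is 4–5 (14); add 5.
Step 2: cheapest edge leaving the tree is 5–6 (2); add 6.
Step 3: cheapest edge leaving the tree is 6–7 (1); add 7.
Step 4: cheapest edge leaving the tree is 3–5 (3); add 3.
Step 5: cheapest edge leaving the tree is 2–3 (2); add 2.
Step 6: cheapest edge leaving the tree is 1–6 (6); add 1.
Step 7: cheapest edge leaving the tree is 0–1 (1); add 0.
MST edges: 4–5, 5–6, 6–7, 3–5, 2–3, 1–6, 0–1; total weight 14+2+1+3+2+6+1 = 29.

29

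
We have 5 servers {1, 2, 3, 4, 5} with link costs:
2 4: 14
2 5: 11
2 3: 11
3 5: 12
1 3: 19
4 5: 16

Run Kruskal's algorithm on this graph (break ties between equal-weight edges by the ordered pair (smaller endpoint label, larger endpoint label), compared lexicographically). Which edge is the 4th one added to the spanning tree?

Kruskal: consider edges lightest-first.
2 3 (11): add. Components now {1} {2,3} {4} {5}
2 5 (11): add. Components now {1} {2,3,5} {4}
3 5 (12): skip — 3 and 5 already connected.
2 4 (14): add. Components now {1} {2,3,4,5}
4 5 (16): skip — 4 and 5 already connected.
1 3 (19): add. Components now {1,2,3,4,5}
The 4th edge added is 1 3.

1-3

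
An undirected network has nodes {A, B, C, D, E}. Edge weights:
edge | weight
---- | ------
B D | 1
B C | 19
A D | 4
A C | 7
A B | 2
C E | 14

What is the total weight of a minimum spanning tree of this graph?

Kruskal's algorithm — process edges by increasing weight (ties by edge label):
B D (1): add — endpoints in different components.
A B (2): add — endpoints in different components.
A D (4): skip — A and D already connected.
A C (7): add — endpoints in different components.
C E (14): add — endpoints in different components.
MST edges: B D, A B, A C, C E; total weight 1+2+7+14 = 24.

24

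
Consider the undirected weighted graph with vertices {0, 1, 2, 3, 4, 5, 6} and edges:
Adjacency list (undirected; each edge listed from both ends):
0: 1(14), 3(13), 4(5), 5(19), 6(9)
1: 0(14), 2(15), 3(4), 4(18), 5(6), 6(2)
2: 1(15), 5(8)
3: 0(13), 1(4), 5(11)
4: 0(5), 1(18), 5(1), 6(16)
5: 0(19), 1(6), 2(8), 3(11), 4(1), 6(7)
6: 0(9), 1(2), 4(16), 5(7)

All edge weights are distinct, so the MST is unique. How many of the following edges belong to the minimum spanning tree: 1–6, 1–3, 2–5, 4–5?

4

Kruskal's algorithm — process edges by increasing weight (ties by edge label):
4–5 (1): add — endpoints in different components.
1–6 (2): add — endpoints in different components.
1–3 (4): add — endpoints in different components.
0–4 (5): add — endpoints in different components.
1–5 (6): add — endpoints in different components.
5–6 (7): skip — 5 and 6 already connected.
2–5 (8): add — endpoints in different components.
MST edge set: {4–5, 1–6, 1–3, 0–4, 1–5, 2–5}.
Of the listed edges, {1–6, 1–3, 2–5, 4–5} are in the MST → 4.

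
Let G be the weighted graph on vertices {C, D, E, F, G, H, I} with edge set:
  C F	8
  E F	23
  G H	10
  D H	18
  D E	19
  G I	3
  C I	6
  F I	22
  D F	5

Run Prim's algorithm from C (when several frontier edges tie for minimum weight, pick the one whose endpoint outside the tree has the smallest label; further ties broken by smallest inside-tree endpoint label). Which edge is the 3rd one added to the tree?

Prim, starting at C.
Step 1: frontier [C I 6, C F 8] → take C I (6); add I.
Step 2: frontier [C F 8, G I 3, F I 22] → take G I (3); add G.
Step 3: frontier [C F 8, G H 10, F I 22] → take C F (8); add F.
Step 4: frontier [D F 5, E F 23, G H 10] → take D F (5); add D.
Step 5: frontier [D H 18, D E 19, E F 23, G H 10] → take G H (10); add H.
Step 6: frontier [D E 19, E F 23] → take D E (19); add E.
The 3rd edge added is C F.

C-F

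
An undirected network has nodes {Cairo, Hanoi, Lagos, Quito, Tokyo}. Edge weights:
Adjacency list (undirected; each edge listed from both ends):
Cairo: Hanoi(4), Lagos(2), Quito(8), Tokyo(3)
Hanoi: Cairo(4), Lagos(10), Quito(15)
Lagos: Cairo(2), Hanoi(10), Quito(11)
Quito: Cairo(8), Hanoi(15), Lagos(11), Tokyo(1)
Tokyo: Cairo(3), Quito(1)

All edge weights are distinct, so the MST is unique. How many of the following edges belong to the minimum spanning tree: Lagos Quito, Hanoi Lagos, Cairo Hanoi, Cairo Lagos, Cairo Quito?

Kruskal: consider edges lightest-first.
Quito Tokyo (1): add — endpoints in different components.
Cairo Lagos (2): add — endpoints in different components.
Cairo Tokyo (3): add — endpoints in different components.
Cairo Hanoi (4): add — endpoints in different components.
MST edge set: {Quito Tokyo, Cairo Lagos, Cairo Tokyo, Cairo Hanoi}.
Of the listed edges, {Cairo Hanoi, Cairo Lagos} are in the MST → 2.

2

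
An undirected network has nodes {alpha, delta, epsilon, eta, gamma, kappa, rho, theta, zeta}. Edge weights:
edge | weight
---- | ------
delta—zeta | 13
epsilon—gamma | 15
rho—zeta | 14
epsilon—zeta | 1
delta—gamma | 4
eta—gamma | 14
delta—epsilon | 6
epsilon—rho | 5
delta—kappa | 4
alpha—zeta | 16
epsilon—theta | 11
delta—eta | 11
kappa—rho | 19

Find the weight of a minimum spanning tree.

58

Prim's algorithm from epsilon:
Step 1: cheapest edge leaving the tree is epsilon—zeta (1); add zeta.
Step 2: cheapest edge leaving the tree is epsilon—rho (5); add rho.
Step 3: cheapest edge leaving the tree is delta—epsilon (6); add delta.
Step 4: cheapest edge leaving the tree is delta—gamma (4); add gamma.
Step 5: cheapest edge leaving the tree is delta—kappa (4); add kappa.
Step 6: cheapest edge leaving the tree is delta—eta (11); add eta.
Step 7: cheapest edge leaving the tree is epsilon—theta (11); add theta.
Step 8: cheapest edge leaving the tree is alpha—zeta (16); add alpha.
MST edges: epsilon—zeta, epsilon—rho, delta—epsilon, delta—gamma, delta—kappa, delta—eta, epsilon—theta, alpha—zeta; total weight 1+5+6+4+4+11+11+16 = 58.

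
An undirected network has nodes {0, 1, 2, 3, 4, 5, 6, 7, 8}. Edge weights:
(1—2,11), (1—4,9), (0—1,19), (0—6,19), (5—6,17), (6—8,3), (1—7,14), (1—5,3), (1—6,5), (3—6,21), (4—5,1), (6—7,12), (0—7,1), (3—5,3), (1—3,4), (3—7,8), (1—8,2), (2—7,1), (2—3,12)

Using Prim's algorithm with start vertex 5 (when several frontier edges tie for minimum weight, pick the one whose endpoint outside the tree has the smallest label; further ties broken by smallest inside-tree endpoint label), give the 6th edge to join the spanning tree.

Prim's algorithm from 5:
Step 1: cheapest edge leaving the tree is 4—5 (1); add 4.
Step 2: cheapest edge leaving the tree is 1—5 (3); add 1.
Step 3: cheapest edge leaving the tree is 1—8 (2); add 8.
Step 4: cheapest edge leaving the tree is 3—5 (3); add 3.
Step 5: cheapest edge leaving the tree is 6—8 (3); add 6.
Step 6: cheapest edge leaving the tree is 3—7 (8); add 7.
Step 7: cheapest edge leaving the tree is 0—7 (1); add 0.
Step 8: cheapest edge leaving the tree is 2—7 (1); add 2.
The 6th edge added is 3—7.

3-7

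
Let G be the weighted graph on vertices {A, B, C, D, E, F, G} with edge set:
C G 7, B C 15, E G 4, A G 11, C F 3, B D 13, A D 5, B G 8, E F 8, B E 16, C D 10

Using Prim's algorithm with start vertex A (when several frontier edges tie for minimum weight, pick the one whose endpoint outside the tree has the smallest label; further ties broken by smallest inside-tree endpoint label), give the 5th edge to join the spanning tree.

Grow the tree from A using Prim:
Step 1: frontier [A D 5, A G 11] → take A D (5); add D.
Step 2: frontier [A G 11, C D 10, B D 13] → take C D (10); add C.
Step 3: frontier [A G 11, C F 3, C G 7, B C 15, B D 13] → take C F (3); add F.
Step 4: frontier [A G 11, C G 7, B C 15, B D 13, E F 8] → take C G (7); add G.
Step 5: frontier [B C 15, B D 13, E F 8, E G 4, B G 8] → take E G (4); add E.
Step 6: frontier [B C 15, B D 13, B E 16, B G 8] → take B G (8); add B.
The 5th edge added is E G.

E-G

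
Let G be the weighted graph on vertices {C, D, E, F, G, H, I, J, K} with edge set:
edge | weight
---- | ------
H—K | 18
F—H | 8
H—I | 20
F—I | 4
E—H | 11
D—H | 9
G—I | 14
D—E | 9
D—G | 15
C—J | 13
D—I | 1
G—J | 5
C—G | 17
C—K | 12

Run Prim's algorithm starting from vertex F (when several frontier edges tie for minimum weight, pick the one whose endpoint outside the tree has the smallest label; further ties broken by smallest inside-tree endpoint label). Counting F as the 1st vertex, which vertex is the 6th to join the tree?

G

Prim's algorithm from F:
Step 1: cheapest edge leaving the tree is F—I (4); add I.
Step 2: cheapest edge leaving the tree is D—I (1); add D.
Step 3: cheapest edge leaving the tree is F—H (8); add H.
Step 4: cheapest edge leaving the tree is D—E (9); add E.
Step 5: cheapest edge leaving the tree is G—I (14); add G.
Step 6: cheapest edge leaving the tree is G—J (5); add J.
Step 7: cheapest edge leaving the tree is C—J (13); add C.
Step 8: cheapest edge leaving the tree is C—K (12); add K.
Vertex order: F, I, D, H, E, G, J, C, K. The 6th vertex is G.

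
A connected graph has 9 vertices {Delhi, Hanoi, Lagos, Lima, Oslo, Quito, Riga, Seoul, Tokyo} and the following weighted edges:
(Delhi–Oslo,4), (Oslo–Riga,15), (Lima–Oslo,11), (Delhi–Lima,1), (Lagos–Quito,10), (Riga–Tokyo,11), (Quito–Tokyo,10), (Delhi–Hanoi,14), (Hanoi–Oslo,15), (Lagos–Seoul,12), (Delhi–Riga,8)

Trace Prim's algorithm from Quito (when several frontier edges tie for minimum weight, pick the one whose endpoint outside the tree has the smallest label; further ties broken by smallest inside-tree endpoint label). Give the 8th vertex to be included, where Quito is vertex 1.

Seoul

Grow the tree from Quito using Prim:
Step 1: frontier [Lagos–Quito 10, Quito–Tokyo 10] → take Lagos–Quito (10); add Lagos.
Step 2: frontier [Lagos–Seoul 12, Quito–Tokyo 10] → take Quito–Tokyo (10); add Tokyo.
Step 3: frontier [Lagos–Seoul 12, Riga–Tokyo 11] → take Riga–Tokyo (11); add Riga.
Step 4: frontier [Lagos–Seoul 12, Delhi–Riga 8, Oslo–Riga 15] → take Delhi–Riga (8); add Delhi.
Step 5: frontier [Delhi–Lima 1, Delhi–Oslo 4, Delhi–Hanoi 14, Lagos–Seoul 12, Oslo–Riga 15] → take Delhi–Lima (1); add Lima.
Step 6: frontier [Delhi–Oslo 4, Delhi–Hanoi 14, Lagos–Seoul 12, Lima–Oslo 11, Oslo–Riga 15] → take Delhi–Oslo (4); add Oslo.
Step 7: frontier [Delhi–Hanoi 14, Lagos–Seoul 12, Hanoi–Oslo 15] → take Lagos–Seoul (12); add Seoul.
Step 8: frontier [Delhi–Hanoi 14, Hanoi–Oslo 15] → take Delhi–Hanoi (14); add Hanoi.
Vertex order: Quito, Lagos, Tokyo, Riga, Delhi, Lima, Oslo, Seoul, Hanoi. The 8th vertex is Seoul.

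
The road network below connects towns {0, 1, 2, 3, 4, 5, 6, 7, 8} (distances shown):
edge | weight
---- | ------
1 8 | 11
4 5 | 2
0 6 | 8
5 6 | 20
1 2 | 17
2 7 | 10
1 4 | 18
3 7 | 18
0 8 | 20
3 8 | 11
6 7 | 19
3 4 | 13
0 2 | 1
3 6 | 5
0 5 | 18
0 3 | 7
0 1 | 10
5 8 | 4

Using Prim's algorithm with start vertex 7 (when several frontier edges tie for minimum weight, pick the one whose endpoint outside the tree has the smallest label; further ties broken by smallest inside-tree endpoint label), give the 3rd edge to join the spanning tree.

0-3

Prim, starting at 7.
Step 1: cheapest edge leaving the tree is 2 7 (10); add 2.
Step 2: cheapest edge leaving the tree is 0 2 (1); add 0.
Step 3: cheapest edge leaving the tree is 0 3 (7); add 3.
Step 4: cheapest edge leaving the tree is 3 6 (5); add 6.
Step 5: cheapest edge leaving the tree is 0 1 (10); add 1.
Step 6: cheapest edge leaving the tree is 1 8 (11); add 8.
Step 7: cheapest edge leaving the tree is 5 8 (4); add 5.
Step 8: cheapest edge leaving the tree is 4 5 (2); add 4.
The 3rd edge added is 0 3.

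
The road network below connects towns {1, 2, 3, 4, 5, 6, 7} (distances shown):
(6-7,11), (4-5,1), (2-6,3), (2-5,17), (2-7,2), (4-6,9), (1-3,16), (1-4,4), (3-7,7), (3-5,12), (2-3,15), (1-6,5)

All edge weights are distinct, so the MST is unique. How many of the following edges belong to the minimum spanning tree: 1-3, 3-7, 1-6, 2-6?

Kruskal's algorithm — process edges by increasing weight (ties by edge label):
4-5 (1): add. Components now {1} {2} {3} {4,5} {6} {7}
2-7 (2): add. Components now {1} {2,7} {3} {4,5} {6}
2-6 (3): add. Components now {1} {2,6,7} {3} {4,5}
1-4 (4): add. Components now {1,4,5} {2,6,7} {3}
1-6 (5): add. Components now {1,2,4,5,6,7} {3}
3-7 (7): add. Components now {1,2,3,4,5,6,7}
MST edge set: {4-5, 2-7, 2-6, 1-4, 1-6, 3-7}.
Of the listed edges, {3-7, 1-6, 2-6} are in the MST → 3.

3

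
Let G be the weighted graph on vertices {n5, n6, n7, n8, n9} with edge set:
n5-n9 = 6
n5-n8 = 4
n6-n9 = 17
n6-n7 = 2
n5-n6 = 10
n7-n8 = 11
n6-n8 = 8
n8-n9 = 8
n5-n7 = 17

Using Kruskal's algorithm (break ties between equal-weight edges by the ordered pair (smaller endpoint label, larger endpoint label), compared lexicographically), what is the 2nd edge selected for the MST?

Sort edges by weight, then run Kruskal:
n6-n7 (2): add — endpoints in different components.
n5-n8 (4): add — endpoints in different components.
n5-n9 (6): add — endpoints in different components.
n6-n8 (8): add — endpoints in different components.
The 2nd edge added is n5-n8.

n5-n8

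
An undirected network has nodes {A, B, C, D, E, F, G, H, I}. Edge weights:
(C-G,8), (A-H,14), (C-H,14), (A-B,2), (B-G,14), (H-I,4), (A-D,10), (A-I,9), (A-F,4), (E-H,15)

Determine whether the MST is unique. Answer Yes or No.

Kruskal: consider edges lightest-first.
A-B (2): add — endpoints in different components.
A-F (4): add — endpoints in different components.
H-I (4): add — endpoints in different components.
C-G (8): add — endpoints in different components.
A-I (9): add — endpoints in different components.
A-D (10): add — endpoints in different components.
A-H (14): skip — A and H already connected.
B-G (14): add — endpoints in different components.
C-H (14): skip — C and H already connected.
E-H (15): add — endpoints in different components.
Non-tree edge C-H has weight 14, equal to the heaviest edge on its tree cycle — swapping gives another MST of the same weight. Not unique.

No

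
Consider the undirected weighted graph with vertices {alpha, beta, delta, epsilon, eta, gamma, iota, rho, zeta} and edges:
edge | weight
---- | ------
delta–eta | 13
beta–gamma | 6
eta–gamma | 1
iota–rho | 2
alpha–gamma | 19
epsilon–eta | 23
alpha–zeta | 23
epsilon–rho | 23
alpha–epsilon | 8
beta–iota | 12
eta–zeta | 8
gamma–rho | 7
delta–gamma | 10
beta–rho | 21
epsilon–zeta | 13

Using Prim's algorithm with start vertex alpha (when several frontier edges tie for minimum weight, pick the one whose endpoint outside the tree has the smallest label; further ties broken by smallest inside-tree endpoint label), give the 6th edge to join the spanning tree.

Prim's algorithm from alpha:
Step 1: cheapest edge leaving the tree is alpha–epsilon (8); add epsilon.
Step 2: cheapest edge leaving the tree is epsilon–zeta (13); add zeta.
Step 3: cheapest edge leaving the tree is eta–zeta (8); add eta.
Step 4: cheapest edge leaving the tree is eta–gamma (1); add gamma.
Step 5: cheapest edge leaving the tree is beta–gamma (6); add beta.
Step 6: cheapest edge leaving the tree is gamma–rho (7); add rho.
Step 7: cheapest edge leaving the tree is iota–rho (2); add iota.
Step 8: cheapest edge leaving the tree is delta–gamma (10); add delta.
The 6th edge added is gamma–rho.

gamma-rho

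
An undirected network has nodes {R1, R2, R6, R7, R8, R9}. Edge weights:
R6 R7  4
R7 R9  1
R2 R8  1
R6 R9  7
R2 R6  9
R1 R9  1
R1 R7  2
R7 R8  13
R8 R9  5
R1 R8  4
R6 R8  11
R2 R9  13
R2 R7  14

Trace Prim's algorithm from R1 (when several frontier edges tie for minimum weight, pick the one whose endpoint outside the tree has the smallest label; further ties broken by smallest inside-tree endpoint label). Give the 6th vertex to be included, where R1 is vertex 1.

Prim, starting at R1.
Step 1: frontier [R1 R9 1, R1 R7 2, R1 R8 4] → take R1 R9 (1); add R9.
Step 2: frontier [R1 R7 2, R1 R8 4, R7 R9 1, R8 R9 5, R6 R9 7, R2 R9 13] → take R7 R9 (1); add R7.
Step 3: frontier [R1 R8 4, R6 R7 4, R7 R8 13, R2 R7 14, R8 R9 5, R6 R9 7, R2 R9 13] → take R6 R7 (4); add R6.
Step 4: frontier [R1 R8 4, R2 R6 9, R6 R8 11, R7 R8 13, R2 R7 14, R8 R9 5, R2 R9 13] → take R1 R8 (4); add R8.
Step 5: frontier [R2 R6 9, R2 R7 14, R2 R8 1, R2 R9 13] → take R2 R8 (1); add R2.
Vertex order: R1, R9, R7, R6, R8, R2. The 6th vertex is R2.

R2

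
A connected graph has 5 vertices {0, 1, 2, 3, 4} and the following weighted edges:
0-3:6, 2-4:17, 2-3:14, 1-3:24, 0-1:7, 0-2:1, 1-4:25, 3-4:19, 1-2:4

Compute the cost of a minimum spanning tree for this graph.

28

Kruskal's algorithm — process edges by increasing weight (ties by edge label):
0-2 (1): add. Components now {0,2} {1} {3} {4}
1-2 (4): add. Components now {0,1,2} {3} {4}
0-3 (6): add. Components now {0,1,2,3} {4}
0-1 (7): skip — 0 and 1 already connected.
2-3 (14): skip — 2 and 3 already connected.
2-4 (17): add. Components now {0,1,2,3,4}
MST edges: 0-2, 1-2, 0-3, 2-4; total weight 1+4+6+17 = 28.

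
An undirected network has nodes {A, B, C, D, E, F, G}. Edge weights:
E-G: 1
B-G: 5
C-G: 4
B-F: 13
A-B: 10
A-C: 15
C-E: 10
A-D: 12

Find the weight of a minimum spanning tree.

45

Grow the tree from D using Prim:
Step 1: frontier [A-D 12] → take A-D (12); add A.
Step 2: frontier [A-B 10, A-C 15] → take A-B (10); add B.
Step 3: frontier [A-C 15, B-G 5, B-F 13] → take B-G (5); add G.
Step 4: frontier [A-C 15, B-F 13, E-G 1, C-G 4] → take E-G (1); add E.
Step 5: frontier [A-C 15, B-F 13, C-E 10, C-G 4] → take C-G (4); add C.
Step 6: frontier [B-F 13] → take B-F (13); add F.
MST edges: A-D, A-B, B-G, E-G, C-G, B-F; total weight 12+10+5+1+4+13 = 45.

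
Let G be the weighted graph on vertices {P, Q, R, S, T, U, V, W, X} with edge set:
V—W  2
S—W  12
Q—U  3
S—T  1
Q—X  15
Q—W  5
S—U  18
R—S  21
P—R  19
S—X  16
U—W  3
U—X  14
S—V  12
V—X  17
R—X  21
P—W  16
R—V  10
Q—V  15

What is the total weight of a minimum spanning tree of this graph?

61

Kruskal's algorithm — process edges by increasing weight (ties by edge label):
S—T (1): add — endpoints in different components.
V—W (2): add — endpoints in different components.
Q—U (3): add — endpoints in different components.
U—W (3): add — endpoints in different components.
Q—W (5): skip — W and Q already connected.
R—V (10): add — endpoints in different components.
S—V (12): add — endpoints in different components.
S—W (12): skip — W and S already connected.
U—X (14): add — endpoints in different components.
Q—V (15): skip — V and Q already connected.
Q—X (15): skip — X and Q already connected.
P—W (16): add — endpoints in different components.
MST edges: S—T, V—W, Q—U, U—W, R—V, S—V, U—X, P—W; total weight 1+2+3+3+10+12+14+16 = 61.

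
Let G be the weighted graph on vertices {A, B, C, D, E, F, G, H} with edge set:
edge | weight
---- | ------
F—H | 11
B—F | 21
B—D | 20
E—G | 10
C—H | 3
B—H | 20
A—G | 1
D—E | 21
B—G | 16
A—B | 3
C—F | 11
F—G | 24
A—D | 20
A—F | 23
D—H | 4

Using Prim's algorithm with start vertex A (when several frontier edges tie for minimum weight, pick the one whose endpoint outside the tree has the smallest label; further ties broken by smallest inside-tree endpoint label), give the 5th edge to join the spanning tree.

Grow the tree from A using Prim:
Step 1: cheapest edge leaving the tree is A—G (1); add G.
Step 2: cheapest edge leaving the tree is A—B (3); add B.
Step 3: cheapest edge leaving the tree is E—G (10); add E.
Step 4: cheapest edge leaving the tree is A—D (20); add D.
Step 5: cheapest edge leaving the tree is D—H (4); add H.
Step 6: cheapest edge leaving the tree is C—H (3); add C.
Step 7: cheapest edge leaving the tree is C—F (11); add F.
The 5th edge added is D—H.

D-H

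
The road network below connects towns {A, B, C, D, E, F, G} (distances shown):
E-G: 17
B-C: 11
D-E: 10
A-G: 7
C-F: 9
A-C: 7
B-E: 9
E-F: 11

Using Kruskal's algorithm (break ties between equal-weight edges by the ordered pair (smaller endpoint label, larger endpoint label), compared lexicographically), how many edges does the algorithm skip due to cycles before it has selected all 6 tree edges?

Sort edges by weight, then run Kruskal:
A-C (7): add — endpoints in different components.
A-G (7): add — endpoints in different components.
B-E (9): add — endpoints in different components.
C-F (9): add — endpoints in different components.
D-E (10): add — endpoints in different components.
B-C (11): add — endpoints in different components.
Edges rejected before the tree was complete: 0.

0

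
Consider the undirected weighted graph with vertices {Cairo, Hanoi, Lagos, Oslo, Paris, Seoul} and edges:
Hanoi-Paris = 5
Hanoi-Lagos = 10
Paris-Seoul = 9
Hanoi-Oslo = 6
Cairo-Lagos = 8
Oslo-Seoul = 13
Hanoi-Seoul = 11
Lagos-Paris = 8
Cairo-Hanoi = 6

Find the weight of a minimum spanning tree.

34

Prim, starting at Seoul.
Step 1: cheapest edge leaving the tree is Paris-Seoul (9); add Paris.
Step 2: cheapest edge leaving the tree is Hanoi-Paris (5); add Hanoi.
Step 3: cheapest edge leaving the tree is Cairo-Hanoi (6); add Cairo.
Step 4: cheapest edge leaving the tree is Hanoi-Oslo (6); add Oslo.
Step 5: cheapest edge leaving the tree is Cairo-Lagos (8); add Lagos.
MST edges: Paris-Seoul, Hanoi-Paris, Cairo-Hanoi, Hanoi-Oslo, Cairo-Lagos; total weight 9+5+6+6+8 = 34.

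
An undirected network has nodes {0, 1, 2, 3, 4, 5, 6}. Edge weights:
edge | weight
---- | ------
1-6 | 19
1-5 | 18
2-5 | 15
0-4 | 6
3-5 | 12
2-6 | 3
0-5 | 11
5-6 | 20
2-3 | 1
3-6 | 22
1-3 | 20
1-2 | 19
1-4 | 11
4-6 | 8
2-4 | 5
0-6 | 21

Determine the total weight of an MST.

37

Kruskal: consider edges lightest-first.
2-3 (1): add. Components now {0} {1} {2,3} {4} {5} {6}
2-6 (3): add. Components now {0} {1} {2,3,6} {4} {5}
2-4 (5): add. Components now {0} {1} {2,3,4,6} {5}
0-4 (6): add. Components now {0,2,3,4,6} {1} {5}
4-6 (8): skip — 4 and 6 already connected.
0-5 (11): add. Components now {0,2,3,4,5,6} {1}
1-4 (11): add. Components now {0,1,2,3,4,5,6}
MST edges: 2-3, 2-6, 2-4, 0-4, 0-5, 1-4; total weight 1+3+5+6+11+11 = 37.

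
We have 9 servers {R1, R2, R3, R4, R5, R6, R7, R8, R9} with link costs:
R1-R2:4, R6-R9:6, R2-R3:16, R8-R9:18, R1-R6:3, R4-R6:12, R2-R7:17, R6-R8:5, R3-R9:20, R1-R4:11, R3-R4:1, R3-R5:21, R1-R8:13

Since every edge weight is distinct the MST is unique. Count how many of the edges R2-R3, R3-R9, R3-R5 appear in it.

1

Sort edges by weight, then run Kruskal:
R3-R4 (1): add — endpoints in different components.
R1-R6 (3): add — endpoints in different components.
R1-R2 (4): add — endpoints in different components.
R6-R8 (5): add — endpoints in different components.
R6-R9 (6): add — endpoints in different components.
R1-R4 (11): add — endpoints in different components.
R4-R6 (12): skip — R6 and R4 already connected.
R1-R8 (13): skip — R1 and R8 already connected.
R2-R3 (16): skip — R2 and R3 already connected.
R2-R7 (17): add — endpoints in different components.
R8-R9 (18): skip — R9 and R8 already connected.
R3-R9 (20): skip — R9 and R3 already connected.
R3-R5 (21): add — endpoints in different components.
MST edge set: {R3-R4, R1-R6, R1-R2, R6-R8, R6-R9, R1-R4, R2-R7, R3-R5}.
Of the listed edges, {R3-R5} are in the MST → 1.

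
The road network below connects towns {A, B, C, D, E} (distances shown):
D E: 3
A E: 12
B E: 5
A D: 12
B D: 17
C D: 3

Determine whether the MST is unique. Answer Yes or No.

No

Kruskal: consider edges lightest-first.
C D (3): add. Components now {A} {B} {C,D} {E}
D E (3): add. Components now {A} {B} {C,D,E}
B E (5): add. Components now {A} {B,C,D,E}
A D (12): add. Components now {A,B,C,D,E}
Non-tree edge A E has weight 12, equal to the heaviest edge on its tree cycle — swapping gives another MST of the same weight. Not unique.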